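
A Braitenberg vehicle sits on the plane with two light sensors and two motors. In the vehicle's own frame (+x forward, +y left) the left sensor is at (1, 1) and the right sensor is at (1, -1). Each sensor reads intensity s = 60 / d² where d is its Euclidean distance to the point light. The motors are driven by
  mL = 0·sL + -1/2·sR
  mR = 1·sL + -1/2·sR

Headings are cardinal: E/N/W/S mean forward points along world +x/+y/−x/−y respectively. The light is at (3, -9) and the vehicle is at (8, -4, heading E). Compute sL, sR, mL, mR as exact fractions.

left sensor world pos  = (9, -3); dL² = 72
right sensor world pos = (9, -5); dR² = 52
sL = 60/72 = 5/6
sR = 60/52 = 15/13
mL = 0·sL + -1/2·sR = -15/26
mR = 1·sL + -1/2·sR = 10/39

5/6 15/13 -15/26 10/39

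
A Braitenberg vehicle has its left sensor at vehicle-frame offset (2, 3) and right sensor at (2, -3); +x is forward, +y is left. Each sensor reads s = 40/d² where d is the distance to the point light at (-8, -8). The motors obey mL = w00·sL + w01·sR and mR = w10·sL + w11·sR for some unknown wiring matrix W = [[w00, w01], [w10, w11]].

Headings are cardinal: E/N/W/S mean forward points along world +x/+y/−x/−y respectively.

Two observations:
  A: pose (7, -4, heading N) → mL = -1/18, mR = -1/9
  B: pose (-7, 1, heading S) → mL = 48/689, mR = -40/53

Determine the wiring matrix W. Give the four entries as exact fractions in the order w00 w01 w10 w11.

obs A: pose=(7,-4,N) → sL=2/9, sR=1/9, mL=-1/18, mR=-1/9
obs B: pose=(-7,1,S) → sL=8/13, sR=40/53, mL=48/689, mR=-40/53
sensor matrix S = [[2/9, 1/9], [8/13, 40/53]]; det S = 616/6201
solve [mL_A; mL_B] = S·[w00; w01] and [mR_A; mR_B] = S·[w10; w11]:
  w00 = -1/2, w01 = 1/2, w10 = 0, w11 = -1

-1/2 1/2 0 -1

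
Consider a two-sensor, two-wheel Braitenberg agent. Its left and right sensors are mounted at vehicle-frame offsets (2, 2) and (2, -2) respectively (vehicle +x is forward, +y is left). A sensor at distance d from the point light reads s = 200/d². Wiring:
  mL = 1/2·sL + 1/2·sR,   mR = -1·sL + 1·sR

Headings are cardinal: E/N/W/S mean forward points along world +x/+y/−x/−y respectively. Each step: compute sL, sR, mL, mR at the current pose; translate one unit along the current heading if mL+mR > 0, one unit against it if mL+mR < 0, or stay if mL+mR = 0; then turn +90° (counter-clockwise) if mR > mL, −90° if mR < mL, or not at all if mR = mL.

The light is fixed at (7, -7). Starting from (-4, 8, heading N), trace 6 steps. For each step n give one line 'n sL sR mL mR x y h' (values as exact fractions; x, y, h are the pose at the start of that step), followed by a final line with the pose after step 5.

0 100/229 20/37 4140/8473 880/8473 -4 8 N
1 40/81 200/277 13640/22437 5120/22437 -4 9 E
2 10/13 10/17 150/221 -40/221 -3 9 S
3 200/313 200/433 74600/135529 -24000/135529 -3 8 W
4 100/229 20/37 4140/8473 880/8473 -4 8 N
5 40/81 200/277 13640/22437 5120/22437 -4 9 E
final -3 9 S

n=0: pose=(-4,8,N); sL=100/229, sR=20/37; mL=4140/8473, mR=880/8473; mL+mR=5020/8473 → advance +1; mR−mL=-3260/8473 → turn -1·90°
n=1: pose=(-4,9,E); sL=40/81, sR=200/277; mL=13640/22437, mR=5120/22437; mL+mR=18760/22437 → advance +1; mR−mL=-2840/7479 → turn -1·90°
n=2: pose=(-3,9,S); sL=10/13, sR=10/17; mL=150/221, mR=-40/221; mL+mR=110/221 → advance +1; mR−mL=-190/221 → turn -1·90°
n=3: pose=(-3,8,W); sL=200/313, sR=200/433; mL=74600/135529, mR=-24000/135529; mL+mR=50600/135529 → advance +1; mR−mL=-98600/135529 → turn -1·90°
n=4: pose=(-4,8,N); sL=100/229, sR=20/37; mL=4140/8473, mR=880/8473; mL+mR=5020/8473 → advance +1; mR−mL=-3260/8473 → turn -1·90°
n=5: pose=(-4,9,E); sL=40/81, sR=200/277; mL=13640/22437, mR=5120/22437; mL+mR=18760/22437 → advance +1; mR−mL=-2840/7479 → turn -1·90°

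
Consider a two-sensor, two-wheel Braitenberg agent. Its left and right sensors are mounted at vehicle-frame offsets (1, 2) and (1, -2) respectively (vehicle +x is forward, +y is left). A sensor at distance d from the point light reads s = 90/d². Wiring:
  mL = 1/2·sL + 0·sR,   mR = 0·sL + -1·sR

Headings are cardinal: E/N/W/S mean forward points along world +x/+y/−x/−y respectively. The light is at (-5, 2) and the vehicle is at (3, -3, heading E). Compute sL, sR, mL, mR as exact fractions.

1 9/13 1/2 -9/13

left sensor world pos  = (4, -1); dL² = 90
right sensor world pos = (4, -5); dR² = 130
sL = 90/90 = 1
sR = 90/130 = 9/13
mL = 1/2·sL + 0·sR = 1/2
mR = 0·sL + -1·sR = -9/13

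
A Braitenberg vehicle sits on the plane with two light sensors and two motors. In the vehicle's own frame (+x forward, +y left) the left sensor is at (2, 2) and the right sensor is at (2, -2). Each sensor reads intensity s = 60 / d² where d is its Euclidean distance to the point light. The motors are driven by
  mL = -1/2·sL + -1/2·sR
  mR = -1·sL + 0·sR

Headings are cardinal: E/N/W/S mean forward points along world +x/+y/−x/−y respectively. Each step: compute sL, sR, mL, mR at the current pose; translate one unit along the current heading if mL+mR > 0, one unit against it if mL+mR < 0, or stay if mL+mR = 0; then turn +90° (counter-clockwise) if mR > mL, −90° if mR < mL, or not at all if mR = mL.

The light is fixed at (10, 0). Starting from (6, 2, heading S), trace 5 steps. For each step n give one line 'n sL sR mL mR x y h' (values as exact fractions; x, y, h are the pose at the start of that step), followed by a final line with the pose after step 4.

0 15 5/3 -25/3 -15 6 2 S
1 60/37 60/61 -2940/2257 -60/37 6 3 W
2 6/5 30/13 -114/65 -6/5 7 3 N
3 12/5 60/41 -396/205 -12/5 7 2 W
4 15/8 15/4 -45/16 -15/8 8 2 N
final 8 1 W

n=0: pose=(6,2,S); sL=15, sR=5/3; mL=-25/3, mR=-15; mL+mR=-70/3 → advance -1; mR−mL=-20/3 → turn -1·90°
n=1: pose=(6,3,W); sL=60/37, sR=60/61; mL=-2940/2257, mR=-60/37; mL+mR=-6600/2257 → advance -1; mR−mL=-720/2257 → turn -1·90°
n=2: pose=(7,3,N); sL=6/5, sR=30/13; mL=-114/65, mR=-6/5; mL+mR=-192/65 → advance -1; mR−mL=36/65 → turn +1·90°
n=3: pose=(7,2,W); sL=12/5, sR=60/41; mL=-396/205, mR=-12/5; mL+mR=-888/205 → advance -1; mR−mL=-96/205 → turn -1·90°
n=4: pose=(8,2,N); sL=15/8, sR=15/4; mL=-45/16, mR=-15/8; mL+mR=-75/16 → advance -1; mR−mL=15/16 → turn +1·90°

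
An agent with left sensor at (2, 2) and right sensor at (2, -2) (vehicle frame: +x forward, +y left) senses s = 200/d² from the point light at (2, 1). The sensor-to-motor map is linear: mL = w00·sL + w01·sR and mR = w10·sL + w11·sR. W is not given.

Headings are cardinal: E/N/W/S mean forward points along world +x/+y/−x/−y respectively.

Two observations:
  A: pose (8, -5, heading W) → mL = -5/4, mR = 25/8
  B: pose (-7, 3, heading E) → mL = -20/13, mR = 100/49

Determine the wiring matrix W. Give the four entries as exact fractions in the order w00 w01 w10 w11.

obs A: pose=(8,-5,W) → sL=5/2, sR=25/4, mL=-5/4, mR=25/8
obs B: pose=(-7,3,E) → sL=40/13, sR=200/49, mL=-20/13, mR=100/49
sensor matrix S = [[5/2, 25/4], [40/13, 200/49]]; det S = -5750/637
solve [mL_A; mL_B] = S·[w00; w01] and [mR_A; mR_B] = S·[w10; w11]:
  w00 = -1/2, w01 = 0, w10 = 0, w11 = 1/2

-1/2 0 0 1/2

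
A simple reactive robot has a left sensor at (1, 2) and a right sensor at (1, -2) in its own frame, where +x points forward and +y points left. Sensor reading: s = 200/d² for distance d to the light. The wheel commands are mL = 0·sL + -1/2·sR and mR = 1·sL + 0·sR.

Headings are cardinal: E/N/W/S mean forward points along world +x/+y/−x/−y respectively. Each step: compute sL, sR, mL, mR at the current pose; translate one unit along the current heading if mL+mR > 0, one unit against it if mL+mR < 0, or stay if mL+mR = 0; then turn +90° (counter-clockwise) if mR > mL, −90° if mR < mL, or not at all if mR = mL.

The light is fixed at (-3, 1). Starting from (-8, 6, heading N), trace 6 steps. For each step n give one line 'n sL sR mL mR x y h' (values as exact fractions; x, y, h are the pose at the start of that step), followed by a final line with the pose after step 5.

n=0: pose=(-8,6,N); sL=40/17, sR=40/9; mL=-20/9, mR=40/17; mL+mR=20/153 → advance +1; mR−mL=700/153 → turn +1·90°
n=1: pose=(-8,7,W); sL=50/13, sR=2; mL=-1, mR=50/13; mL+mR=37/13 → advance +1; mR−mL=63/13 → turn +1·90°
n=2: pose=(-9,7,S); sL=200/41, sR=200/89; mL=-100/89, mR=200/41; mL+mR=13700/3649 → advance +1; mR−mL=21900/3649 → turn +1·90°
n=3: pose=(-9,6,E); sL=100/37, sR=100/17; mL=-50/17, mR=100/37; mL+mR=-150/629 → advance -1; mR−mL=3550/629 → turn +1·90°
n=4: pose=(-10,6,N); sL=200/117, sR=200/61; mL=-100/61, mR=200/117; mL+mR=500/7137 → advance +1; mR−mL=23900/7137 → turn +1·90°
n=5: pose=(-10,7,W); sL=5/2, sR=25/16; mL=-25/32, mR=5/2; mL+mR=55/32 → advance +1; mR−mL=105/32 → turn +1·90°

0 40/17 40/9 -20/9 40/17 -8 6 N
1 50/13 2 -1 50/13 -8 7 W
2 200/41 200/89 -100/89 200/41 -9 7 S
3 100/37 100/17 -50/17 100/37 -9 6 E
4 200/117 200/61 -100/61 200/117 -10 6 N
5 5/2 25/16 -25/32 5/2 -10 7 W
final -11 7 S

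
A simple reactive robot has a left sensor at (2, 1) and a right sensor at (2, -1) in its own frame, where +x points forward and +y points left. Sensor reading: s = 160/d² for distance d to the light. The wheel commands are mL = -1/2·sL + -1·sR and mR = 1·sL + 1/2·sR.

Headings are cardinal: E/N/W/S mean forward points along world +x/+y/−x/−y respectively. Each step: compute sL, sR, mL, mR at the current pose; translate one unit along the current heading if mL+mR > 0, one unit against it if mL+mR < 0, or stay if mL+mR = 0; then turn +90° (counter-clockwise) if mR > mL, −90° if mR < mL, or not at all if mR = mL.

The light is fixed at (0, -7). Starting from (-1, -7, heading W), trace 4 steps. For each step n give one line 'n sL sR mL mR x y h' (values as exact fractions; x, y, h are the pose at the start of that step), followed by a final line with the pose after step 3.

0 16 16 -24 24 -1 -7 W
1 40 20 -40 50 -1 -7 S
2 160 32 -112 176 -1 -8 E
3 80 80 -120 120 0 -8 N
final 0 -8 W

n=0: pose=(-1,-7,W); sL=16, sR=16; mL=-24, mR=24; mL+mR=0 → advance +0; mR−mL=48 → turn +1·90°
n=1: pose=(-1,-7,S); sL=40, sR=20; mL=-40, mR=50; mL+mR=10 → advance +1; mR−mL=90 → turn +1·90°
n=2: pose=(-1,-8,E); sL=160, sR=32; mL=-112, mR=176; mL+mR=64 → advance +1; mR−mL=288 → turn +1·90°
n=3: pose=(0,-8,N); sL=80, sR=80; mL=-120, mR=120; mL+mR=0 → advance +0; mR−mL=240 → turn +1·90°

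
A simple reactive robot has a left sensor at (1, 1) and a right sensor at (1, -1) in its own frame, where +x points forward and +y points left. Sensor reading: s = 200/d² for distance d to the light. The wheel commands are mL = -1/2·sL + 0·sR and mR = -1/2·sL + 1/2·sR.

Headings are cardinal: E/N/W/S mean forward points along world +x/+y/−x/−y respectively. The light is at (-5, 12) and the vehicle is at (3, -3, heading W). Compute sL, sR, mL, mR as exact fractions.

left sensor world pos  = (2, -4); dL² = 305
right sensor world pos = (2, -2); dR² = 245
sL = 200/305 = 40/61
sR = 200/245 = 40/49
mL = -1/2·sL + 0·sR = -20/61
mR = -1/2·sL + 1/2·sR = 240/2989

40/61 40/49 -20/61 240/2989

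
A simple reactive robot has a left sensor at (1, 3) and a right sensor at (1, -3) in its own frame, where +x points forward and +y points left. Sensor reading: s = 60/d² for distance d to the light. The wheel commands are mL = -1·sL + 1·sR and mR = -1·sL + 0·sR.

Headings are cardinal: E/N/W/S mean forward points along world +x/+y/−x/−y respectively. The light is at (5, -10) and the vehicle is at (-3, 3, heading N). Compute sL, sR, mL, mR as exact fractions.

left sensor world pos  = (-6, 4); dL² = 317
right sensor world pos = (0, 4); dR² = 221
sL = 60/317 = 60/317
sR = 60/221 = 60/221
mL = -1·sL + 1·sR = 5760/70057
mR = -1·sL + 0·sR = -60/317

60/317 60/221 5760/70057 -60/317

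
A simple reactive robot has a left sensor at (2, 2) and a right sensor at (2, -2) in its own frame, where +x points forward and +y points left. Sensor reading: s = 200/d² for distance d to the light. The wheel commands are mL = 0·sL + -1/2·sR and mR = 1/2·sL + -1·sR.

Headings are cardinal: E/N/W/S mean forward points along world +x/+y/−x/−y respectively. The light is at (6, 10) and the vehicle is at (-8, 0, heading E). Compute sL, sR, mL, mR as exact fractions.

left sensor world pos  = (-6, 2); dL² = 208
right sensor world pos = (-6, -2); dR² = 288
sL = 200/208 = 25/26
sR = 200/288 = 25/36
mL = 0·sL + -1/2·sR = -25/72
mR = 1/2·sL + -1·sR = -25/117

25/26 25/36 -25/72 -25/117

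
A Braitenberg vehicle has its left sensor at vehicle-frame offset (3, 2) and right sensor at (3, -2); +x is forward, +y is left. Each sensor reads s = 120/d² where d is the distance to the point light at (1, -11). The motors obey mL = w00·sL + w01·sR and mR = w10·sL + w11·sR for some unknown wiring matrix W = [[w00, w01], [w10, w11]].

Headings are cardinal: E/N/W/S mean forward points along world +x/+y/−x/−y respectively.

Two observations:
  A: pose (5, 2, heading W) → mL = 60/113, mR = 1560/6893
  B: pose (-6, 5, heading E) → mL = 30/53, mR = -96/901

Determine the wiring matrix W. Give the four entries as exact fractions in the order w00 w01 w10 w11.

0 1 1/2 -1/2

obs A: pose=(5,2,W) → sL=60/61, sR=60/113, mL=60/113, mR=1560/6893
obs B: pose=(-6,5,E) → sL=6/17, sR=30/53, mL=30/53, mR=-96/901
sensor matrix S = [[60/61, 60/113], [6/17, 30/53]]; det S = 2293920/6210593
solve [mL_A; mL_B] = S·[w00; w01] and [mR_A; mR_B] = S·[w10; w11]:
  w00 = 0, w01 = 1, w10 = 1/2, w11 = -1/2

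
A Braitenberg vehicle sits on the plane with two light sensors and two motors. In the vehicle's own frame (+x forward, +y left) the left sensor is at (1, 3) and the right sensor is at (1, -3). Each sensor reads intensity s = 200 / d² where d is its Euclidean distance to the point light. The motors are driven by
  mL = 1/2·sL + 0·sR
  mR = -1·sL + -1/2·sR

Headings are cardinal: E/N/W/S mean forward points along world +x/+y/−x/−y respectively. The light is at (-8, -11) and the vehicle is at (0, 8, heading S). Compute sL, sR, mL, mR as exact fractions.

40/89 200/349 20/89 -22860/31061

left sensor world pos  = (3, 7); dL² = 445
right sensor world pos = (-3, 7); dR² = 349
sL = 200/445 = 40/89
sR = 200/349 = 200/349
mL = 1/2·sL + 0·sR = 20/89
mR = -1·sL + -1/2·sR = -22860/31061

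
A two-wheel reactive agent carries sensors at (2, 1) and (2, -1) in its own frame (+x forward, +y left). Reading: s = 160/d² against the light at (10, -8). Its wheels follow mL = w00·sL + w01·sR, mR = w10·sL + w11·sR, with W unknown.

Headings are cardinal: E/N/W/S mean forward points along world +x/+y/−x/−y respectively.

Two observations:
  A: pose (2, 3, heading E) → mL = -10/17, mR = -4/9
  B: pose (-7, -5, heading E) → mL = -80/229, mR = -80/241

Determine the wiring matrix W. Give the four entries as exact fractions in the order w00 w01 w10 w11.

0 -1/2 -1/2 0

obs A: pose=(2,3,E) → sL=8/9, sR=20/17, mL=-10/17, mR=-4/9
obs B: pose=(-7,-5,E) → sL=160/241, sR=160/229, mL=-80/229, mR=-80/241
sensor matrix S = [[8/9, 20/17], [160/241, 160/229]]; det S = -1351040/8443917
solve [mL_A; mL_B] = S·[w00; w01] and [mR_A; mR_B] = S·[w10; w11]:
  w00 = 0, w01 = -1/2, w10 = -1/2, w11 = 0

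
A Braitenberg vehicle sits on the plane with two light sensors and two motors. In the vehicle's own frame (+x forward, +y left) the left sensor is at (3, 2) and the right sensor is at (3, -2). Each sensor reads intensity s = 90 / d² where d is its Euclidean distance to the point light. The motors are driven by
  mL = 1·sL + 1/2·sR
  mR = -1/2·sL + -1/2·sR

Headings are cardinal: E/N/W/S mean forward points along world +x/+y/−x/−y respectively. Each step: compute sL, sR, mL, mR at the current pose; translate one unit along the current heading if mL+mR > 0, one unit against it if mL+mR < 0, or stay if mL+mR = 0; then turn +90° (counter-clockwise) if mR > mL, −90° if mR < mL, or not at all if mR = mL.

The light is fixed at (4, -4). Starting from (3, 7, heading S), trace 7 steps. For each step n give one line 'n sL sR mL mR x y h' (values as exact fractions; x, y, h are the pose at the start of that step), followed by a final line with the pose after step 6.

0 18/13 90/73 1899/949 -1242/949 3 7 S
1 9/8 9/16 45/32 -27/32 3 6 W
2 18/37 90/169 4707/6253 -3186/6253 2 6 N
3 9/17 45/41 1503/1394 -567/697 2 7 E
4 18/13 90/73 1899/949 -1242/949 3 7 S
5 9/8 9/16 45/32 -27/32 3 6 W
6 18/37 90/169 4707/6253 -3186/6253 2 6 N
final 2 7 E

n=0: pose=(3,7,S); sL=18/13, sR=90/73; mL=1899/949, mR=-1242/949; mL+mR=9/13 → advance +1; mR−mL=-3141/949 → turn -1·90°
n=1: pose=(3,6,W); sL=9/8, sR=9/16; mL=45/32, mR=-27/32; mL+mR=9/16 → advance +1; mR−mL=-9/4 → turn -1·90°
n=2: pose=(2,6,N); sL=18/37, sR=90/169; mL=4707/6253, mR=-3186/6253; mL+mR=9/37 → advance +1; mR−mL=-7893/6253 → turn -1·90°
n=3: pose=(2,7,E); sL=9/17, sR=45/41; mL=1503/1394, mR=-567/697; mL+mR=9/34 → advance +1; mR−mL=-2637/1394 → turn -1·90°
n=4: pose=(3,7,S); sL=18/13, sR=90/73; mL=1899/949, mR=-1242/949; mL+mR=9/13 → advance +1; mR−mL=-3141/949 → turn -1·90°
n=5: pose=(3,6,W); sL=9/8, sR=9/16; mL=45/32, mR=-27/32; mL+mR=9/16 → advance +1; mR−mL=-9/4 → turn -1·90°
n=6: pose=(2,6,N); sL=18/37, sR=90/169; mL=4707/6253, mR=-3186/6253; mL+mR=9/37 → advance +1; mR−mL=-7893/6253 → turn -1·90°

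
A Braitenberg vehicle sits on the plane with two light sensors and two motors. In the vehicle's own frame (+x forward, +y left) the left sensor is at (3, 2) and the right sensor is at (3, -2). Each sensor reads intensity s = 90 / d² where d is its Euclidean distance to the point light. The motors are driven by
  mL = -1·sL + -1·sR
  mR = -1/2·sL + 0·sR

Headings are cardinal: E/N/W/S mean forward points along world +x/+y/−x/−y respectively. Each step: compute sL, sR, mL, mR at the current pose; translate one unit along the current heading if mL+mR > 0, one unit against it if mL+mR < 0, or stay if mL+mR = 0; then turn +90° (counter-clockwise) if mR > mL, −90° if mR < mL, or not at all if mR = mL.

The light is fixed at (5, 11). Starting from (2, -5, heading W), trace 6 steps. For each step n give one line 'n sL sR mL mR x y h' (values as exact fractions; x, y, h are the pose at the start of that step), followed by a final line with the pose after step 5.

0 1/4 45/116 -37/58 -1/8 2 -5 W
1 90/361 90/377 -66420/136097 -45/361 3 -5 S
2 9/17 9/29 -414/493 -9/34 3 -4 E
3 90/169 18/29 -5652/4901 -45/169 2 -4 N
4 1/4 45/116 -37/58 -1/8 2 -5 W
5 90/361 90/377 -66420/136097 -45/361 3 -5 S
final 3 -4 E

n=0: pose=(2,-5,W); sL=1/4, sR=45/116; mL=-37/58, mR=-1/8; mL+mR=-177/232 → advance -1; mR−mL=119/232 → turn +1·90°
n=1: pose=(3,-5,S); sL=90/361, sR=90/377; mL=-66420/136097, mR=-45/361; mL+mR=-83385/136097 → advance -1; mR−mL=49455/136097 → turn +1·90°
n=2: pose=(3,-4,E); sL=9/17, sR=9/29; mL=-414/493, mR=-9/34; mL+mR=-1089/986 → advance -1; mR−mL=567/986 → turn +1·90°
n=3: pose=(2,-4,N); sL=90/169, sR=18/29; mL=-5652/4901, mR=-45/169; mL+mR=-6957/4901 → advance -1; mR−mL=4347/4901 → turn +1·90°
n=4: pose=(2,-5,W); sL=1/4, sR=45/116; mL=-37/58, mR=-1/8; mL+mR=-177/232 → advance -1; mR−mL=119/232 → turn +1·90°
n=5: pose=(3,-5,S); sL=90/361, sR=90/377; mL=-66420/136097, mR=-45/361; mL+mR=-83385/136097 → advance -1; mR−mL=49455/136097 → turn +1·90°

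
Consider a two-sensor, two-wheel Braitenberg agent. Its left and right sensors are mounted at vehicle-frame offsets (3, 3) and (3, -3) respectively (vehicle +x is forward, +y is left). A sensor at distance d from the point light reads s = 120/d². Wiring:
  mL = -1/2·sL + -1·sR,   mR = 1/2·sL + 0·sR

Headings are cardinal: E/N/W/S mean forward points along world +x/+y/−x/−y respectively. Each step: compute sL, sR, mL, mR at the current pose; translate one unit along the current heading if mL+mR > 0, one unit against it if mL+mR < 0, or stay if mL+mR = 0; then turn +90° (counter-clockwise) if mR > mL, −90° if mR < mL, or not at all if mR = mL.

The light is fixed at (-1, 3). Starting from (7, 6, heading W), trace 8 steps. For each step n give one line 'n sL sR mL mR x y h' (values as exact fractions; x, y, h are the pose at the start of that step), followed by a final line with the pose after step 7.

n=0: pose=(7,6,W); sL=24/5, sR=120/61; mL=-1332/305, mR=12/5; mL+mR=-120/61 → advance -1; mR−mL=2064/305 → turn +1·90°
n=1: pose=(8,6,S); sL=5/6, sR=10/3; mL=-15/4, mR=5/12; mL+mR=-10/3 → advance -1; mR−mL=25/6 → turn +1·90°
n=2: pose=(8,7,E); sL=120/193, sR=24/29; mL=-6372/5597, mR=60/193; mL+mR=-24/29 → advance -1; mR−mL=8112/5597 → turn +1·90°
n=3: pose=(7,7,N); sL=60/37, sR=12/17; mL=-954/629, mR=30/37; mL+mR=-12/17 → advance -1; mR−mL=1464/629 → turn +1·90°
n=4: pose=(7,6,W); sL=24/5, sR=120/61; mL=-1332/305, mR=12/5; mL+mR=-120/61 → advance -1; mR−mL=2064/305 → turn +1·90°
n=5: pose=(8,6,S); sL=5/6, sR=10/3; mL=-15/4, mR=5/12; mL+mR=-10/3 → advance -1; mR−mL=25/6 → turn +1·90°
n=6: pose=(8,7,E); sL=120/193, sR=24/29; mL=-6372/5597, mR=60/193; mL+mR=-24/29 → advance -1; mR−mL=8112/5597 → turn +1·90°
n=7: pose=(7,7,N); sL=60/37, sR=12/17; mL=-954/629, mR=30/37; mL+mR=-12/17 → advance -1; mR−mL=1464/629 → turn +1·90°

0 24/5 120/61 -1332/305 12/5 7 6 W
1 5/6 10/3 -15/4 5/12 8 6 S
2 120/193 24/29 -6372/5597 60/193 8 7 E
3 60/37 12/17 -954/629 30/37 7 7 N
4 24/5 120/61 -1332/305 12/5 7 6 W
5 5/6 10/3 -15/4 5/12 8 6 S
6 120/193 24/29 -6372/5597 60/193 8 7 E
7 60/37 12/17 -954/629 30/37 7 7 N
final 7 6 W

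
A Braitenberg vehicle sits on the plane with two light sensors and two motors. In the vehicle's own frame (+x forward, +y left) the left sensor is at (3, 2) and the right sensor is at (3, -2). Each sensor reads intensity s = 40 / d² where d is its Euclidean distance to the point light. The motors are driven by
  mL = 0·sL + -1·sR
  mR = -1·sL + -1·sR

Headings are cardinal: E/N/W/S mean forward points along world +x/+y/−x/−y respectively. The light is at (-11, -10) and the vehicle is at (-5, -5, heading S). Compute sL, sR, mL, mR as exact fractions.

left sensor world pos  = (-3, -8); dL² = 68
right sensor world pos = (-7, -8); dR² = 20
sL = 40/68 = 10/17
sR = 40/20 = 2
mL = 0·sL + -1·sR = -2
mR = -1·sL + -1·sR = -44/17

10/17 2 -2 -44/17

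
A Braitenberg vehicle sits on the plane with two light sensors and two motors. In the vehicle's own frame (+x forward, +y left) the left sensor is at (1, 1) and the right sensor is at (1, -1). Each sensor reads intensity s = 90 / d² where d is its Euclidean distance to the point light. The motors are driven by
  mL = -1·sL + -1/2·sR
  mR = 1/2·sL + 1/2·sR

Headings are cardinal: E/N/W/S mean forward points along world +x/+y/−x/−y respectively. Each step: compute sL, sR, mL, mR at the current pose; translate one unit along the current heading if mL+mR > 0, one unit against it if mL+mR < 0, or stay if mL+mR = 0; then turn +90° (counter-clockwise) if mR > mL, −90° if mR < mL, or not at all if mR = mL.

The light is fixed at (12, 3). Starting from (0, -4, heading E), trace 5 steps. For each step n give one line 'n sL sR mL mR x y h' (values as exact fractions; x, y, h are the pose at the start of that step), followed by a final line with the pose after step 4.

0 90/157 18/37 -4743/5809 3078/5809 0 -4 E
1 45/116 1/2 -37/58 103/232 -1 -4 N
2 90/277 18/49 -6903/13573 4698/13573 -1 -5 W
3 45/101 9/25 -3159/5050 1017/2525 0 -5 S
4 90/157 18/37 -4743/5809 3078/5809 0 -4 E
final -1 -4 N

n=0: pose=(0,-4,E); sL=90/157, sR=18/37; mL=-4743/5809, mR=3078/5809; mL+mR=-45/157 → advance -1; mR−mL=7821/5809 → turn +1·90°
n=1: pose=(-1,-4,N); sL=45/116, sR=1/2; mL=-37/58, mR=103/232; mL+mR=-45/232 → advance -1; mR−mL=251/232 → turn +1·90°
n=2: pose=(-1,-5,W); sL=90/277, sR=18/49; mL=-6903/13573, mR=4698/13573; mL+mR=-45/277 → advance -1; mR−mL=11601/13573 → turn +1·90°
n=3: pose=(0,-5,S); sL=45/101, sR=9/25; mL=-3159/5050, mR=1017/2525; mL+mR=-45/202 → advance -1; mR−mL=5193/5050 → turn +1·90°
n=4: pose=(0,-4,E); sL=90/157, sR=18/37; mL=-4743/5809, mR=3078/5809; mL+mR=-45/157 → advance -1; mR−mL=7821/5809 → turn +1·90°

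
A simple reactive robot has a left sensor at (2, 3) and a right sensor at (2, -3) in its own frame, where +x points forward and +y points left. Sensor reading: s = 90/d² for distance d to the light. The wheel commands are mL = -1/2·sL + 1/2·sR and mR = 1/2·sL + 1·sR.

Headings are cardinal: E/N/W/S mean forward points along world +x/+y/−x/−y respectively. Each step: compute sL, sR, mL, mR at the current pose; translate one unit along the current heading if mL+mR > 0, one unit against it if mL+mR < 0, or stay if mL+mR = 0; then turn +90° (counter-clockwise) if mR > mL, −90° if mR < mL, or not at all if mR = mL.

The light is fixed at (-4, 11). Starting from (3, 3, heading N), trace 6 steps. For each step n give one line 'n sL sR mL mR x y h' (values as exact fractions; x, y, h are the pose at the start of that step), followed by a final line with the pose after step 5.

n=0: pose=(3,3,N); sL=45/26, sR=45/68; mL=-945/1768, mR=675/442; mL+mR=135/136 → advance +1; mR−mL=3645/1768 → turn +1·90°
n=1: pose=(3,4,W); sL=18/25, sR=90/41; mL=756/1025, mR=2619/1025; mL+mR=135/41 → advance +1; mR−mL=1863/1025 → turn +1·90°
n=2: pose=(2,4,S); sL=5/9, sR=1; mL=2/9, mR=23/18; mL+mR=3/2 → advance +1; mR−mL=19/18 → turn +1·90°
n=3: pose=(2,3,E); sL=90/89, sR=18/37; mL=-864/3293, mR=3267/3293; mL+mR=27/37 → advance +1; mR−mL=4131/3293 → turn +1·90°
n=4: pose=(3,3,N); sL=45/26, sR=45/68; mL=-945/1768, mR=675/442; mL+mR=135/136 → advance +1; mR−mL=3645/1768 → turn +1·90°
n=5: pose=(3,4,W); sL=18/25, sR=90/41; mL=756/1025, mR=2619/1025; mL+mR=135/41 → advance +1; mR−mL=1863/1025 → turn +1·90°

0 45/26 45/68 -945/1768 675/442 3 3 N
1 18/25 90/41 756/1025 2619/1025 3 4 W
2 5/9 1 2/9 23/18 2 4 S
3 90/89 18/37 -864/3293 3267/3293 2 3 E
4 45/26 45/68 -945/1768 675/442 3 3 N
5 18/25 90/41 756/1025 2619/1025 3 4 W
final 2 4 S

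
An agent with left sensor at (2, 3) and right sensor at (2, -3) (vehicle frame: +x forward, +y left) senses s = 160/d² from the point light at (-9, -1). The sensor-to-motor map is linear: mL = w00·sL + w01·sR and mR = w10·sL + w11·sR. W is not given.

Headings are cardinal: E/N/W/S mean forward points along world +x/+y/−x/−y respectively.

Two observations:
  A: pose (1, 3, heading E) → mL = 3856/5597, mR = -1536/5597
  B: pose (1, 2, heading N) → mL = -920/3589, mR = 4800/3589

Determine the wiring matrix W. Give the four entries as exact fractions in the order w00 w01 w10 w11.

-1/2 1 1 -1

obs A: pose=(1,3,E) → sL=160/193, sR=32/29, mL=3856/5597, mR=-1536/5597
obs B: pose=(1,2,N) → sL=80/37, sR=80/97, mL=-920/3589, mR=4800/3589
sensor matrix S = [[160/193, 32/29], [80/37, 80/97]]; det S = -34191360/20087633
solve [mL_A; mL_B] = S·[w00; w01] and [mR_A; mR_B] = S·[w10; w11]:
  w00 = -1/2, w01 = 1, w10 = 1, w11 = -1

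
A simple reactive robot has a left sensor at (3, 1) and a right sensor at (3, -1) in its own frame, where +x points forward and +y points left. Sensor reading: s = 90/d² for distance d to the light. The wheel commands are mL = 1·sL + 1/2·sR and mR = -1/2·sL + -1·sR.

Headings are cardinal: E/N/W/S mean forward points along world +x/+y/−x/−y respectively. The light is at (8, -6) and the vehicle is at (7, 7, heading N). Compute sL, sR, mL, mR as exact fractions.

left sensor world pos  = (6, 10); dL² = 260
right sensor world pos = (8, 10); dR² = 256
sL = 90/260 = 9/26
sR = 90/256 = 45/128
mL = 1·sL + 1/2·sR = 1737/3328
mR = -1/2·sL + -1·sR = -873/1664

9/26 45/128 1737/3328 -873/1664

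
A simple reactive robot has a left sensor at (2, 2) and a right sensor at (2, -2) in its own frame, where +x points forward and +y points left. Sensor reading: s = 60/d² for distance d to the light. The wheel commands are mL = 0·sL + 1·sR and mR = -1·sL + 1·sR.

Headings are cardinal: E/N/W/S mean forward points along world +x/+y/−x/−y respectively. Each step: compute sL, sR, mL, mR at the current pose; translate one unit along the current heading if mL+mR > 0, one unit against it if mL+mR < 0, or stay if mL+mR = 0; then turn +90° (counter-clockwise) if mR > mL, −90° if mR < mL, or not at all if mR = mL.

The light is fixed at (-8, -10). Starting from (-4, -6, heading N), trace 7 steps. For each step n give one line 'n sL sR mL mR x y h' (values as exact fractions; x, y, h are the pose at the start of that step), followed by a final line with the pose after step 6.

n=0: pose=(-4,-6,N); sL=3/2, sR=5/6; mL=5/6, mR=-2/3; mL+mR=1/6 → advance +1; mR−mL=-3/2 → turn -1·90°
n=1: pose=(-4,-5,E); sL=12/17, sR=4/3; mL=4/3, mR=32/51; mL+mR=100/51 → advance +1; mR−mL=-12/17 → turn -1·90°
n=2: pose=(-3,-5,S); sL=30/29, sR=10/3; mL=10/3, mR=200/87; mL+mR=490/87 → advance +1; mR−mL=-30/29 → turn -1·90°
n=3: pose=(-3,-6,W); sL=60/13, sR=4/3; mL=4/3, mR=-128/39; mL+mR=-76/39 → advance -1; mR−mL=-60/13 → turn -1·90°
n=4: pose=(-2,-6,N); sL=15/13, sR=3/5; mL=3/5, mR=-36/65; mL+mR=3/65 → advance +1; mR−mL=-15/13 → turn -1·90°
n=5: pose=(-2,-5,E); sL=60/113, sR=60/73; mL=60/73, mR=2400/8249; mL+mR=9180/8249 → advance +1; mR−mL=-60/113 → turn -1·90°
n=6: pose=(-1,-5,S); sL=2/3, sR=30/17; mL=30/17, mR=56/51; mL+mR=146/51 → advance +1; mR−mL=-2/3 → turn -1·90°

0 3/2 5/6 5/6 -2/3 -4 -6 N
1 12/17 4/3 4/3 32/51 -4 -5 E
2 30/29 10/3 10/3 200/87 -3 -5 S
3 60/13 4/3 4/3 -128/39 -3 -6 W
4 15/13 3/5 3/5 -36/65 -2 -6 N
5 60/113 60/73 60/73 2400/8249 -2 -5 E
6 2/3 30/17 30/17 56/51 -1 -5 S
final -1 -6 W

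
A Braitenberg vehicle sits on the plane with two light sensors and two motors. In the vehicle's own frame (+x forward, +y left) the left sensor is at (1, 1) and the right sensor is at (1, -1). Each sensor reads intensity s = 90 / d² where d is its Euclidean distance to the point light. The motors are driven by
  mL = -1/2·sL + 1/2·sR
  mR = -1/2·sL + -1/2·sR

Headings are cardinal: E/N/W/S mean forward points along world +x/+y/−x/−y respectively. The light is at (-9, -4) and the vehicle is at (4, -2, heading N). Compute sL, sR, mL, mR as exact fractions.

left sensor world pos  = (3, -1); dL² = 153
right sensor world pos = (5, -1); dR² = 205
sL = 90/153 = 10/17
sR = 90/205 = 18/41
mL = -1/2·sL + 1/2·sR = -52/697
mR = -1/2·sL + -1/2·sR = -358/697

10/17 18/41 -52/697 -358/697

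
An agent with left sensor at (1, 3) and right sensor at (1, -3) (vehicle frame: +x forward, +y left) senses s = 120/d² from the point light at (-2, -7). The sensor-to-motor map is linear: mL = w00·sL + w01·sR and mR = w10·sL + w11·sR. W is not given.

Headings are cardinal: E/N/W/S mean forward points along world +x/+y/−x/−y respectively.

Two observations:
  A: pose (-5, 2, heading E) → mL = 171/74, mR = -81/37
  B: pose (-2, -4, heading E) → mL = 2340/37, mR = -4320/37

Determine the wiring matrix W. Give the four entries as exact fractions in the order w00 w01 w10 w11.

obs A: pose=(-5,2,E) → sL=30/37, sR=3, mL=171/74, mR=-81/37
obs B: pose=(-2,-4,E) → sL=120/37, sR=120, mL=2340/37, mR=-4320/37
sensor matrix S = [[30/37, 3], [120/37, 120]]; det S = 3240/37
solve [mL_A; mL_B] = S·[w00; w01] and [mR_A; mR_B] = S·[w10; w11]:
  w00 = 1, w01 = 1/2, w10 = 1, w11 = -1

1 1/2 1 -1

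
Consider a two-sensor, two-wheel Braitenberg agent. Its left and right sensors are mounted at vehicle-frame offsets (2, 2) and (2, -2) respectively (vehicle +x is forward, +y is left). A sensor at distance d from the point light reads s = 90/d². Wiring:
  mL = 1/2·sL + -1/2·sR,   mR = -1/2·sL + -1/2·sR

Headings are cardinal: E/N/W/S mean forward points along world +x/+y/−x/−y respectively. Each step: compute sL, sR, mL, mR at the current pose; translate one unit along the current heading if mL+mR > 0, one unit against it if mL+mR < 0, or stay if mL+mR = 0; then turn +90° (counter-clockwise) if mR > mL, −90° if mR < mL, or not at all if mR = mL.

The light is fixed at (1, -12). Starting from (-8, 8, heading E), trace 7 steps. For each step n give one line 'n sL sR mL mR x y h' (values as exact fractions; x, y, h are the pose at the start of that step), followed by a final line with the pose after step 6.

0 90/533 90/373 -7200/198809 -40770/198809 -8 8 E
1 45/194 5/26 25/1261 -535/2522 -9 8 S
2 18/101 90/673 1512/67973 -10602/67973 -9 9 W
3 9/65 45/289 -162/18785 -2763/18785 -8 9 N
4 90/533 90/373 -7200/198809 -40770/198809 -8 8 E
5 45/194 5/26 25/1261 -535/2522 -9 8 S
6 18/101 90/673 1512/67973 -10602/67973 -9 9 W
final -8 9 N

n=0: pose=(-8,8,E); sL=90/533, sR=90/373; mL=-7200/198809, mR=-40770/198809; mL+mR=-90/373 → advance -1; mR−mL=-90/533 → turn -1·90°
n=1: pose=(-9,8,S); sL=45/194, sR=5/26; mL=25/1261, mR=-535/2522; mL+mR=-5/26 → advance -1; mR−mL=-45/194 → turn -1·90°
n=2: pose=(-9,9,W); sL=18/101, sR=90/673; mL=1512/67973, mR=-10602/67973; mL+mR=-90/673 → advance -1; mR−mL=-18/101 → turn -1·90°
n=3: pose=(-8,9,N); sL=9/65, sR=45/289; mL=-162/18785, mR=-2763/18785; mL+mR=-45/289 → advance -1; mR−mL=-9/65 → turn -1·90°
n=4: pose=(-8,8,E); sL=90/533, sR=90/373; mL=-7200/198809, mR=-40770/198809; mL+mR=-90/373 → advance -1; mR−mL=-90/533 → turn -1·90°
n=5: pose=(-9,8,S); sL=45/194, sR=5/26; mL=25/1261, mR=-535/2522; mL+mR=-5/26 → advance -1; mR−mL=-45/194 → turn -1·90°
n=6: pose=(-9,9,W); sL=18/101, sR=90/673; mL=1512/67973, mR=-10602/67973; mL+mR=-90/673 → advance -1; mR−mL=-18/101 → turn -1·90°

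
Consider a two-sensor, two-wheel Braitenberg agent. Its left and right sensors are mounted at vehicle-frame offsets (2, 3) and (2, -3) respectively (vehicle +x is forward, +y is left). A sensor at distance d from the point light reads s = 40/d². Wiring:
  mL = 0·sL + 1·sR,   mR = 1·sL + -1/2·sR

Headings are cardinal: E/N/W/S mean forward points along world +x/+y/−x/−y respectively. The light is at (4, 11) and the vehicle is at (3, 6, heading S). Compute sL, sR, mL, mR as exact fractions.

40/53 8/13 8/13 308/689

left sensor world pos  = (6, 4); dL² = 53
right sensor world pos = (0, 4); dR² = 65
sL = 40/53 = 40/53
sR = 40/65 = 8/13
mL = 0·sL + 1·sR = 8/13
mR = 1·sL + -1/2·sR = 308/689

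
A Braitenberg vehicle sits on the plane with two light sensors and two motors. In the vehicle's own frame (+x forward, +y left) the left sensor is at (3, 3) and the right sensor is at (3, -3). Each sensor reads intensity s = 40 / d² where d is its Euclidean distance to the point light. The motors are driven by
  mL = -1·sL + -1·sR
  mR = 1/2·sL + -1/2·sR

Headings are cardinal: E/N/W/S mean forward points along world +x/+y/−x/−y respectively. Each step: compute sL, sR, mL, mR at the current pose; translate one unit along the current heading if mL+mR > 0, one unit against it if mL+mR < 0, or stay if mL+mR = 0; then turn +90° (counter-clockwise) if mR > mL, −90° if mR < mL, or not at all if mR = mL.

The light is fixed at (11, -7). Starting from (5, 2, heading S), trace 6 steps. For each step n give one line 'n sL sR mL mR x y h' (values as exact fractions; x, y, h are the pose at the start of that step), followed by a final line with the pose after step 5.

n=0: pose=(5,2,S); sL=8/9, sR=40/117; mL=-16/13, mR=32/117; mL+mR=-112/117 → advance -1; mR−mL=176/117 → turn +1·90°
n=1: pose=(5,3,E); sL=20/89, sR=20/29; mL=-2360/2581, mR=-600/2581; mL+mR=-2960/2581 → advance -1; mR−mL=1760/2581 → turn +1·90°
n=2: pose=(4,3,N); sL=40/269, sR=8/37; mL=-3632/9953, mR=-336/9953; mL+mR=-3968/9953 → advance -1; mR−mL=3296/9953 → turn +1·90°
n=3: pose=(4,2,W); sL=5/17, sR=10/61; mL=-475/1037, mR=135/2074; mL+mR=-815/2074 → advance -1; mR−mL=1085/2074 → turn +1·90°
n=4: pose=(5,2,S); sL=8/9, sR=40/117; mL=-16/13, mR=32/117; mL+mR=-112/117 → advance -1; mR−mL=176/117 → turn +1·90°
n=5: pose=(5,3,E); sL=20/89, sR=20/29; mL=-2360/2581, mR=-600/2581; mL+mR=-2960/2581 → advance -1; mR−mL=1760/2581 → turn +1·90°

0 8/9 40/117 -16/13 32/117 5 2 S
1 20/89 20/29 -2360/2581 -600/2581 5 3 E
2 40/269 8/37 -3632/9953 -336/9953 4 3 N
3 5/17 10/61 -475/1037 135/2074 4 2 W
4 8/9 40/117 -16/13 32/117 5 2 S
5 20/89 20/29 -2360/2581 -600/2581 5 3 E
final 4 3 N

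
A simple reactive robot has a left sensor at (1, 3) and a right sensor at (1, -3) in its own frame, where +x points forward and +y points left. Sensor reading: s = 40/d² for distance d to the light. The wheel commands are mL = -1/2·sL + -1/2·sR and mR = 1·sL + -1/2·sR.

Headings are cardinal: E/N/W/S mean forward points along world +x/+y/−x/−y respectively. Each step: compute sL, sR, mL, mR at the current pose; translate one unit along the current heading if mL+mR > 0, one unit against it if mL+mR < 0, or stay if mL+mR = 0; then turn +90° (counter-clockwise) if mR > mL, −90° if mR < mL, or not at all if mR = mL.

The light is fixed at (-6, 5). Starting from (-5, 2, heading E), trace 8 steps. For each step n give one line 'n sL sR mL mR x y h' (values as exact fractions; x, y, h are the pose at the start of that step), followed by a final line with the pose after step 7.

0 10 1 -11/2 19/2 -5 2 E
1 8 40/29 -136/29 212/29 -4 2 N
2 20/13 20 -140/13 -110/13 -4 3 W
3 8/9 40/9 -8/3 -4/3 -3 3 S
4 2 5/4 -13/8 11/8 -3 4 E
5 40 8/5 -104/5 196/5 -4 4 N
6 4 4 -4 2 -4 5 W
7 40/37 40 -760/37 -700/37 -3 5 S
final -3 6 E

n=0: pose=(-5,2,E); sL=10, sR=1; mL=-11/2, mR=19/2; mL+mR=4 → advance +1; mR−mL=15 → turn +1·90°
n=1: pose=(-4,2,N); sL=8, sR=40/29; mL=-136/29, mR=212/29; mL+mR=76/29 → advance +1; mR−mL=12 → turn +1·90°
n=2: pose=(-4,3,W); sL=20/13, sR=20; mL=-140/13, mR=-110/13; mL+mR=-250/13 → advance -1; mR−mL=30/13 → turn +1·90°
n=3: pose=(-3,3,S); sL=8/9, sR=40/9; mL=-8/3, mR=-4/3; mL+mR=-4 → advance -1; mR−mL=4/3 → turn +1·90°
n=4: pose=(-3,4,E); sL=2, sR=5/4; mL=-13/8, mR=11/8; mL+mR=-1/4 → advance -1; mR−mL=3 → turn +1·90°
n=5: pose=(-4,4,N); sL=40, sR=8/5; mL=-104/5, mR=196/5; mL+mR=92/5 → advance +1; mR−mL=60 → turn +1·90°
n=6: pose=(-4,5,W); sL=4, sR=4; mL=-4, mR=2; mL+mR=-2 → advance -1; mR−mL=6 → turn +1·90°
n=7: pose=(-3,5,S); sL=40/37, sR=40; mL=-760/37, mR=-700/37; mL+mR=-1460/37 → advance -1; mR−mL=60/37 → turn +1·90°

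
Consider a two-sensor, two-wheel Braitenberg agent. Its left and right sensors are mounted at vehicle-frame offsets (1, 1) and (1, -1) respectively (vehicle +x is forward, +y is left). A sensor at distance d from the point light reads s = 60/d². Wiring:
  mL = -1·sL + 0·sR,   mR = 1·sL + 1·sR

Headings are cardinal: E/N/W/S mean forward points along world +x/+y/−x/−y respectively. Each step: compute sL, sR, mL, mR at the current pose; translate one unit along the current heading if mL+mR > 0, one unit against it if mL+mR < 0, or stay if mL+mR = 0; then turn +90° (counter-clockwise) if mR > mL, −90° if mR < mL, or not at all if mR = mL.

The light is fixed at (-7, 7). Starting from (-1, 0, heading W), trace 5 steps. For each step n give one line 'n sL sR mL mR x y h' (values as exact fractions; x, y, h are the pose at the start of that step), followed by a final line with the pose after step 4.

0 60/89 60/61 -60/89 9000/5429 -1 0 W
1 3/5 3/4 -3/5 27/20 -2 0 S
2 12/17 20/39 -12/17 808/663 -2 -1 E
3 30/37 30/49 -30/37 2580/1813 -1 -1 N
4 60/89 60/61 -60/89 9000/5429 -1 0 W
final -2 0 S

n=0: pose=(-1,0,W); sL=60/89, sR=60/61; mL=-60/89, mR=9000/5429; mL+mR=60/61 → advance +1; mR−mL=12660/5429 → turn +1·90°
n=1: pose=(-2,0,S); sL=3/5, sR=3/4; mL=-3/5, mR=27/20; mL+mR=3/4 → advance +1; mR−mL=39/20 → turn +1·90°
n=2: pose=(-2,-1,E); sL=12/17, sR=20/39; mL=-12/17, mR=808/663; mL+mR=20/39 → advance +1; mR−mL=1276/663 → turn +1·90°
n=3: pose=(-1,-1,N); sL=30/37, sR=30/49; mL=-30/37, mR=2580/1813; mL+mR=30/49 → advance +1; mR−mL=4050/1813 → turn +1·90°
n=4: pose=(-1,0,W); sL=60/89, sR=60/61; mL=-60/89, mR=9000/5429; mL+mR=60/61 → advance +1; mR−mL=12660/5429 → turn +1·90°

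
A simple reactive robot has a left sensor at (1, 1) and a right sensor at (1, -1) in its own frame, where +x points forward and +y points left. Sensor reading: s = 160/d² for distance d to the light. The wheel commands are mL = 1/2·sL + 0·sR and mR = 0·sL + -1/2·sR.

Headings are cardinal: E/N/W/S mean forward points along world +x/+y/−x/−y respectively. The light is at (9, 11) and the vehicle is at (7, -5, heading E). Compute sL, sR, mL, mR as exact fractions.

left sensor world pos  = (8, -4); dL² = 226
right sensor world pos = (8, -6); dR² = 290
sL = 160/226 = 80/113
sR = 160/290 = 16/29
mL = 1/2·sL + 0·sR = 40/113
mR = 0·sL + -1/2·sR = -8/29

80/113 16/29 40/113 -8/29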